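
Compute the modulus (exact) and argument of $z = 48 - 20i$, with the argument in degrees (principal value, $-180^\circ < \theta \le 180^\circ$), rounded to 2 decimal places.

|z| = sqrt(48^2 + (-20)^2) = 52
arg(z) = arctan(b/a) = arctan(-20/48) (quadrant-adjusted) = -22.62°


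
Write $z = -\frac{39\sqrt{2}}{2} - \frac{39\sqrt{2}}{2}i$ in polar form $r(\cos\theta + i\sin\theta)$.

r = |z| = sqrt(a^2 + b^2) = sqrt((-39*sqrt(2)/2)^2 + (-39*sqrt(2)/2)^2) = sqrt(1521/2 + 1521/2) = sqrt(1521) = 39
θ = arctan(b/a) = arctan(-27.5772/-27.5772) (quadrant-adjusted) = 225°
z = 39(cos 225° + i sin 225°)


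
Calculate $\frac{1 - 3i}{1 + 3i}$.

Multiply numerator and denominator by conjugate (1 - 3i):
= (1 - 3i)(1 - 3i) / (1^2 + 3^2)
= (-8 - 6i) / 10
Divide through by 2: (-4 - 3i) / 5
= -4/5 - (3/5)i


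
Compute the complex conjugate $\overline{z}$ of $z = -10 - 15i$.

If z = a + bi, then conjugate(z) = a - bi
conjugate(-10 - 15i) = -10 + 15i


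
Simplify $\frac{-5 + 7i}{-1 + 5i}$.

Multiply numerator and denominator by conjugate (-1 - 5i):
= (-5 + 7i)(-1 - 5i) / ((-1)^2 + 5^2)
= (40 + 18i) / 26
Divide through by 2: (20 + 9i) / 13
= 20/13 + (9/13)i


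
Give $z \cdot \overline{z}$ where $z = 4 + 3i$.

z * conjugate(z) = |z|^2 = a^2 + b^2
= 4^2 + 3^2 = 25


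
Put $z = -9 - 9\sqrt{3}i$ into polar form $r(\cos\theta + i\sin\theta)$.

r = |z| = sqrt(a^2 + b^2) = sqrt((-9)^2 + (-9*sqrt(3))^2) = sqrt(81 + 243) = sqrt(324) = 18
θ = arctan(b/a) = arctan(-15.5885/-9) (quadrant-adjusted) = 240°
z = 18(cos 240° + i sin 240°)


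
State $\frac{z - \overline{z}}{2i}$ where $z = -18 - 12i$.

z - conjugate(z) = 2bi
(z - conjugate(z))/(2i) = 2bi/(2i) = b = -12


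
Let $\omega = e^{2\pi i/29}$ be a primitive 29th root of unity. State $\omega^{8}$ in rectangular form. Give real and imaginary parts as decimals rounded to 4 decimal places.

ω^8 = e^(2πi·8/29) = e^(i·16π/29)
= cos(16π/29) + i sin(16π/29)
= -0.1618 + 0.9868i


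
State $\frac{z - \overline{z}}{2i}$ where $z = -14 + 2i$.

z - conjugate(z) = 2bi
(z - conjugate(z))/(2i) = 2bi/(2i) = b = 2


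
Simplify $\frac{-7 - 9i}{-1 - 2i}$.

Multiply numerator and denominator by conjugate (-1 + 2i):
= (-7 - 9i)(-1 + 2i) / ((-1)^2 + (-2)^2)
= (25 - 5i) / 5
= 5 - i


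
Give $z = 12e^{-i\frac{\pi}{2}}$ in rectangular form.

a = r cos θ = 12 * 0 = 0
b = r sin θ = 12 * -1 = -12
z = -12i


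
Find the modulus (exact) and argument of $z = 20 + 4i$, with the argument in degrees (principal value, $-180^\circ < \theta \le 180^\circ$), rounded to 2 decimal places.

|z| = sqrt(20^2 + 4^2) = sqrt(416)
arg(z) = arctan(b/a) = arctan(4/20) (quadrant-adjusted) = 11.31°


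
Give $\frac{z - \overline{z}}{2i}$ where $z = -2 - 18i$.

z - conjugate(z) = 2bi
(z - conjugate(z))/(2i) = 2bi/(2i) = b = -18


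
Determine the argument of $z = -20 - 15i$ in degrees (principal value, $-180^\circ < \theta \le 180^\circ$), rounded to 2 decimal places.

θ = arctan(b/a) = arctan(-15/-20) (quadrant-adjusted) = -143.13°


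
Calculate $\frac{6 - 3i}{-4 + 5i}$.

Multiply numerator and denominator by conjugate (-4 - 5i):
= (6 - 3i)(-4 - 5i) / ((-4)^2 + 5^2)
= (-39 - 18i) / 41
= -39/41 - (18/41)i


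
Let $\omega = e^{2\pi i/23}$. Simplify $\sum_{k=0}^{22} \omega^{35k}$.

Let ζ = ω^35 = e^(2πi·35/23). Since 23 ∤ 35, ζ ≠ 1.
Sum = Σ_{k=0}^{22} ζ^k = (ζ^23 - 1)/(ζ - 1) = (ω^{35·23} - 1)/(ζ - 1) = (1 - 1)/(ζ - 1) = 0


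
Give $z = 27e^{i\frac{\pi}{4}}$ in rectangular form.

a = r cos θ = 27 * sqrt(2)/2 = 27*sqrt(2)/2
b = r sin θ = 27 * sqrt(2)/2 = 27*sqrt(2)/2
z = 27*sqrt(2)/2 + (27*sqrt(2)/2)i


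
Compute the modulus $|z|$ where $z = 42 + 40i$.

|z| = sqrt(a^2 + b^2) = sqrt(42^2 + 40^2) = sqrt(3364) = 58


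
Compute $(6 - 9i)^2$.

(a + bi)^2 = a^2 - b^2 + 2abi
= 6^2 - (-9)^2 + 2*6*(-9)i
= -45 - 108i


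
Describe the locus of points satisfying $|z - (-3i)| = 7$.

|z - z0| = r describes a circle centered at z0 with radius r
Here z0 = -3i and r = 7
Locus: Circle centered at (0, -3) with radius 7


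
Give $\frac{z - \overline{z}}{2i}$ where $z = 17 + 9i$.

z - conjugate(z) = 2bi
(z - conjugate(z))/(2i) = 2bi/(2i) = b = 9


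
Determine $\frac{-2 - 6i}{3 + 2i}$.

Multiply numerator and denominator by conjugate (3 - 2i):
= (-2 - 6i)(3 - 2i) / (3^2 + 2^2)
= (-18 - 14i) / 13
= -18/13 - (14/13)i


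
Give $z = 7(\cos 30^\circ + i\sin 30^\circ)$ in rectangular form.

a = r cos θ = 7 * sqrt(3)/2 = 7*sqrt(3)/2
b = r sin θ = 7 * 1/2 = 7/2
z = 7*sqrt(3)/2 + (7/2)i


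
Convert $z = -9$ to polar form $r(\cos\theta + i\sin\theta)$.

r = |z| = sqrt(a^2 + b^2) = sqrt((-9)^2 + (0)^2) = sqrt(81 + 0) = sqrt(81) = 9
b = 0 and a < 0, so z lies on the negative real axis: θ = 180°
z = 9(cos 180° + i sin 180°)


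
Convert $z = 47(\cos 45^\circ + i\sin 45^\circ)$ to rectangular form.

a = r cos θ = 47 * sqrt(2)/2 = 47*sqrt(2)/2
b = r sin θ = 47 * sqrt(2)/2 = 47*sqrt(2)/2
z = 47*sqrt(2)/2 + (47*sqrt(2)/2)i


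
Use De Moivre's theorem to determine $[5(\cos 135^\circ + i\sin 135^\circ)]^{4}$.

By De Moivre: z^n = r^n(cos(nθ) + i sin(nθ))
= 5^4(cos(4*135°) + i sin(4*135°))
= 625(cos 180° + i sin 180°)
= -625


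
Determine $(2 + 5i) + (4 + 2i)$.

(2 + 4) + (5 + 2)i = 6 + 7i


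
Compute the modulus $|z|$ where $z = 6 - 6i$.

|z| = sqrt(a^2 + b^2) = sqrt(6^2 + (-6)^2) = sqrt(72) = sqrt(72)


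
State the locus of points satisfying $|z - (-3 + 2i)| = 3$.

|z - z0| = r describes a circle centered at z0 with radius r
Here z0 = -3 + 2i and r = 3
Locus: Circle centered at (-3, 2) with radius 3


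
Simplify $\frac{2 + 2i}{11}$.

Divisor is real, so divide each part by 11:
= 2/11 + (2/11)i


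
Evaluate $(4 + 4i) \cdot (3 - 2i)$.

(a1*a2 - b1*b2) + (a1*b2 + b1*a2)i
= (12 - (-8)) + (-8 + 12)i
= 20 + 4i


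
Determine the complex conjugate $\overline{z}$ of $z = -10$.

If z = a + bi, then conjugate(z) = a - bi
conjugate(-10) = -10


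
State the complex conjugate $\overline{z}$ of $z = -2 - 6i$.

If z = a + bi, then conjugate(z) = a - bi
conjugate(-2 - 6i) = -2 + 6i


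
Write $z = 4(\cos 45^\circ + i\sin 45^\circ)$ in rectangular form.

a = r cos θ = 4 * sqrt(2)/2 = 2*sqrt(2)
b = r sin θ = 4 * sqrt(2)/2 = 2*sqrt(2)
z = 2*sqrt(2) + 2*sqrt(2)i


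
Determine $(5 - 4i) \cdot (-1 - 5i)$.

(a1*a2 - b1*b2) + (a1*b2 + b1*a2)i
= (-5 - 20) + (-25 + 4)i
= -25 - 21i


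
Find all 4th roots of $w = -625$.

|w| = 625, arg(w) = 180°
Root modulus = 625^(1/4) = 5
Root arguments: θ_k = (180° + 360°k)/4 for k = 0, 1, ..., 3
Roots: 5*sqrt(2)/2 + (5*sqrt(2)/2)i, -5*sqrt(2)/2 + (5*sqrt(2)/2)i, -5*sqrt(2)/2 - (5*sqrt(2)/2)i, 5*sqrt(2)/2 - (5*sqrt(2)/2)i


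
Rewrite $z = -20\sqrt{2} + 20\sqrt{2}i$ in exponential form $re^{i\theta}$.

r = |z| = sqrt((-20*sqrt(2))^2 + (20*sqrt(2))^2) = sqrt(800 + 800) = sqrt(1600) = 40
θ = arctan(b/a) = arctan(28.2843/-28.2843) (quadrant-adjusted) = 135° = 3π/4
z = 40e^(i*3π/4)


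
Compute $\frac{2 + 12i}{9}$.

Divisor is real, so divide each part by 9:
= 2/9 + (4/3)i


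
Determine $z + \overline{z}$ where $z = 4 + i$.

z + conjugate(z) = (a + bi) + (a - bi) = 2a
= 2 * 4 = 8


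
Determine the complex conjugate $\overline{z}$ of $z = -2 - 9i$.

If z = a + bi, then conjugate(z) = a - bi
conjugate(-2 - 9i) = -2 + 9i


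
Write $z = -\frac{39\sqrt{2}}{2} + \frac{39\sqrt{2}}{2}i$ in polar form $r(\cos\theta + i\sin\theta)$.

r = |z| = sqrt(a^2 + b^2) = sqrt((-39*sqrt(2)/2)^2 + (39*sqrt(2)/2)^2) = sqrt(1521/2 + 1521/2) = sqrt(1521) = 39
θ = arctan(b/a) = arctan(27.5772/-27.5772) (quadrant-adjusted) = 135°
z = 39(cos 135° + i sin 135°)


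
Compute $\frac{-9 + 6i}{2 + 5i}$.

Multiply numerator and denominator by conjugate (2 - 5i):
= (-9 + 6i)(2 - 5i) / (2^2 + 5^2)
= (12 + 57i) / 29
= 12/29 + (57/29)i


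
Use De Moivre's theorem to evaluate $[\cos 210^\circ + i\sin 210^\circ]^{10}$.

By De Moivre: z^n = r^n(cos(nθ) + i sin(nθ))
= 1^10(cos(10*210°) + i sin(10*210°))
= 1(cos 300° + i sin 300°)
= 1/2 - (sqrt(3)/2)i


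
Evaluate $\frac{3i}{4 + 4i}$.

Multiply numerator and denominator by conjugate (4 - 4i):
= (3i)(4 - 4i) / (4^2 + 4^2)
= (12 + 12i) / 32
Divide through by 4: (3 + 3i) / 8
= 3/8 + (3/8)i


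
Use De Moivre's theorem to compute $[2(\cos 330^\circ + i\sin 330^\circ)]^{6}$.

By De Moivre: z^n = r^n(cos(nθ) + i sin(nθ))
= 2^6(cos(6*330°) + i sin(6*330°))
= 64(cos 180° + i sin 180°)
= -64


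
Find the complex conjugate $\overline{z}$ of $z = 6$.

If z = a + bi, then conjugate(z) = a - bi
conjugate(6) = 6


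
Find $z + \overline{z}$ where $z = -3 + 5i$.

z + conjugate(z) = (a + bi) + (a - bi) = 2a
= 2 * (-3) = -6


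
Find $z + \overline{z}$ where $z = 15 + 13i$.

z + conjugate(z) = (a + bi) + (a - bi) = 2a
= 2 * 15 = 30


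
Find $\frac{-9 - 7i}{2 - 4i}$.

Multiply numerator and denominator by conjugate (2 + 4i):
= (-9 - 7i)(2 + 4i) / (2^2 + (-4)^2)
= (10 - 50i) / 20
Divide through by 10: (1 - 5i) / 2
= 1/2 - (5/2)i


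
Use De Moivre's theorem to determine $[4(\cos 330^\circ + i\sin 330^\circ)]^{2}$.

By De Moivre: z^n = r^n(cos(nθ) + i sin(nθ))
= 4^2(cos(2*330°) + i sin(2*330°))
= 16(cos 300° + i sin 300°)
= 8 - 8*sqrt(3)i


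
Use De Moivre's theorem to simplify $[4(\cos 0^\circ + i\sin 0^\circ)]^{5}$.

By De Moivre: z^n = r^n(cos(nθ) + i sin(nθ))
= 4^5(cos(5*0°) + i sin(5*0°))
= 1024(cos 0° + i sin 0°)
= 1024


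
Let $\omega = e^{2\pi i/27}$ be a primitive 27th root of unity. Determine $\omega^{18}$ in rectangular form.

ω^18 = e^(2πi·18/27) = e^(i·4π/3)
= cos(4π/3) + i sin(4π/3)
= -1/2 - (sqrt(3)/2)i


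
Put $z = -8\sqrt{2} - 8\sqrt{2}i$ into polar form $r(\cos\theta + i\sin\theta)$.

r = |z| = sqrt(a^2 + b^2) = sqrt((-8*sqrt(2))^2 + (-8*sqrt(2))^2) = sqrt(128 + 128) = sqrt(256) = 16
θ = arctan(b/a) = arctan(-11.3137/-11.3137) (quadrant-adjusted) = 225°
z = 16(cos 225° + i sin 225°)


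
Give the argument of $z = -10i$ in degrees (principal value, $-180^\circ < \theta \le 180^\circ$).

a = 0 and b < 0, so z lies on the negative imaginary axis: θ = -90°


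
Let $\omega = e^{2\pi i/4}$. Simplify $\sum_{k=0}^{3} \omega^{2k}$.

Let ζ = ω^2 = e^(2πi·2/4). Since 4 ∤ 2, ζ ≠ 1.
Sum = Σ_{k=0}^{3} ζ^k = (ζ^4 - 1)/(ζ - 1) = (ω^{2·4} - 1)/(ζ - 1) = (1 - 1)/(ζ - 1) = 0


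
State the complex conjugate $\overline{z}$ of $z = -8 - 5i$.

If z = a + bi, then conjugate(z) = a - bi
conjugate(-8 - 5i) = -8 + 5i


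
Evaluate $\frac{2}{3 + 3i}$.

Multiply numerator and denominator by conjugate (3 - 3i):
= (2)(3 - 3i) / (3^2 + 3^2)
= (6 - 6i) / 18
Divide through by 6: (1 - i) / 3
= 1/3 - (1/3)i


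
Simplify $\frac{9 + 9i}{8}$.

Divisor is real, so divide each part by 8:
= 9/8 + (9/8)i


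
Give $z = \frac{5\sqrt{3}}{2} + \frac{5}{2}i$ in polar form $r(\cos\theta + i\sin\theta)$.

r = |z| = sqrt(a^2 + b^2) = sqrt((5*sqrt(3)/2)^2 + (5/2)^2) = sqrt(75/4 + 25/4) = sqrt(25) = 5
θ = arctan(b/a) = arctan(2.5/4.3301) (quadrant-adjusted) = 30°
z = 5(cos 30° + i sin 30°)


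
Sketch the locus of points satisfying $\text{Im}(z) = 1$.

Im(z) = y where z = x + yi; the equation y = 1 is satisfied by all points with that y-coordinate
Locus: Horizontal line y = 1


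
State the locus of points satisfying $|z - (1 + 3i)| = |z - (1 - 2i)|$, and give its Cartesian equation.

|z - z1| = |z - z2| means z is equidistant from z1 and z2,
i.e. the perpendicular bisector of the segment from (1, 3) to (1, -2) (midpoint (1, 1/2)).
With z = x + yi, square both sides:
(x - 1)^2 + (y - 3)^2 = (x - 1)^2 + (y - (-2))^2
The x^2 and y^2 terms cancel: 0x + (-10)y = 5 - 10 = -5
Simplify: y = 1/2
Locus: Perpendicular bisector of the segment from (1, 3) to (1, -2): the line y = 1/2


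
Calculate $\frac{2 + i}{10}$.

Divisor is real, so divide each part by 10:
= 1/5 + (1/10)i


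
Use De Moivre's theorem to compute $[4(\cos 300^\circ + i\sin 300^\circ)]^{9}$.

By De Moivre: z^n = r^n(cos(nθ) + i sin(nθ))
= 4^9(cos(9*300°) + i sin(9*300°))
= 262144(cos 180° + i sin 180°)
= -262144


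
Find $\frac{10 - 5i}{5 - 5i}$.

Multiply numerator and denominator by conjugate (5 + 5i):
= (10 - 5i)(5 + 5i) / (5^2 + (-5)^2)
= (75 + 25i) / 50
Divide through by 25: (3 + i) / 2
= 3/2 + (1/2)i


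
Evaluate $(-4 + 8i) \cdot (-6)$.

(a1*a2 - b1*b2) + (a1*b2 + b1*a2)i
= (24 - 0) + (0 + (-48))i
= 24 - 48i


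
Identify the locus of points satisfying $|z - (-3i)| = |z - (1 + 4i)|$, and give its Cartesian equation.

|z - z1| = |z - z2| means z is equidistant from z1 and z2,
i.e. the perpendicular bisector of the segment from (0, -3) to (1, 4) (midpoint (1/2, 1/2)).
With z = x + yi, square both sides:
(x - 0)^2 + (y - (-3))^2 = (x - 1)^2 + (y - 4)^2
The x^2 and y^2 terms cancel: 2x + 14y = 17 - 9 = 8
Simplify: x + 7y = 4
Locus: Perpendicular bisector of the segment from (0, -3) to (1, 4): the line x + 7y = 4


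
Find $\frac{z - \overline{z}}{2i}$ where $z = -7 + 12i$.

z - conjugate(z) = 2bi
(z - conjugate(z))/(2i) = 2bi/(2i) = b = 12


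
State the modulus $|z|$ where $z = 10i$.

|z| = sqrt(a^2 + b^2) = sqrt(0^2 + 10^2) = sqrt(100) = 10


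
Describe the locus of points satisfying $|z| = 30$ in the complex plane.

|z| = 30 means sqrt(x^2 + y^2) = 30
This is a circle of radius 30 centered at the origin


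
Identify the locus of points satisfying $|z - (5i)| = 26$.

|z - z0| = r describes a circle centered at z0 with radius r
Here z0 = 5i and r = 26
Locus: Circle centered at (0, 5) with radius 26


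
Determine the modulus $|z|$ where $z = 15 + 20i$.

|z| = sqrt(a^2 + b^2) = sqrt(15^2 + 20^2) = sqrt(625) = 25


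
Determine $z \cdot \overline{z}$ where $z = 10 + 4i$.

z * conjugate(z) = |z|^2 = a^2 + b^2
= 10^2 + 4^2 = 116


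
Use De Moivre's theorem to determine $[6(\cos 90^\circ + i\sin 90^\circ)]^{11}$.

By De Moivre: z^n = r^n(cos(nθ) + i sin(nθ))
= 6^11(cos(11*90°) + i sin(11*90°))
= 362797056(cos 270° + i sin 270°)
= -362797056i


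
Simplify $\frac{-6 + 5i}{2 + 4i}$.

Multiply numerator and denominator by conjugate (2 - 4i):
= (-6 + 5i)(2 - 4i) / (2^2 + 4^2)
= (8 + 34i) / 20
Divide through by 2: (4 + 17i) / 10
= 2/5 + (17/10)i


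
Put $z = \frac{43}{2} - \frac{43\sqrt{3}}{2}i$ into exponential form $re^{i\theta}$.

r = |z| = sqrt((43/2)^2 + (-43*sqrt(3)/2)^2) = sqrt(1849/4 + 5547/4) = sqrt(1849) = 43
θ = arctan(b/a) = arctan(-37.2391/21.5) (quadrant-adjusted) = -60° = -π/3
z = 43e^(-i*π/3)


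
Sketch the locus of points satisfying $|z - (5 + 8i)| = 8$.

|z - z0| = r describes a circle centered at z0 with radius r
Here z0 = 5 + 8i and r = 8
Locus: Circle centered at (5, 8) with radius 8


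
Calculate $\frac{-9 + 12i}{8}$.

Divisor is real, so divide each part by 8:
= -9/8 + (3/2)i


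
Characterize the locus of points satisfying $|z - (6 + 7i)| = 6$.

|z - z0| = r describes a circle centered at z0 with radius r
Here z0 = 6 + 7i and r = 6
Locus: Circle centered at (6, 7) with radius 6


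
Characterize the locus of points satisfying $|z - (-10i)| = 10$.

|z - z0| = r describes a circle centered at z0 with radius r
Here z0 = -10i and r = 10
Locus: Circle centered at (0, -10) with radius 10


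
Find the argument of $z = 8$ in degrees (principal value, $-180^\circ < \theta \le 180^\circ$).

b = 0 and a > 0, so z lies on the positive real axis: θ = 0°


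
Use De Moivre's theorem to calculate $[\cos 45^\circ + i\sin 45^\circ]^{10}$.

By De Moivre: z^n = r^n(cos(nθ) + i sin(nθ))
= 1^10(cos(10*45°) + i sin(10*45°))
= 1(cos 90° + i sin 90°)
= i


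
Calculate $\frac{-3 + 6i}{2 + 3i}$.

Multiply numerator and denominator by conjugate (2 - 3i):
= (-3 + 6i)(2 - 3i) / (2^2 + 3^2)
= (12 + 21i) / 13
= 12/13 + (21/13)i


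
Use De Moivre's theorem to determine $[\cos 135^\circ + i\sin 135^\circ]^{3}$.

By De Moivre: z^n = r^n(cos(nθ) + i sin(nθ))
= 1^3(cos(3*135°) + i sin(3*135°))
= 1(cos 45° + i sin 45°)
= sqrt(2)/2 + (sqrt(2)/2)i


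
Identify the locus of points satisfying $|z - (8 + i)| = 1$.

|z - z0| = r describes a circle centered at z0 with radius r
Here z0 = 8 + i and r = 1
Locus: Circle centered at (8, 1) with radius 1


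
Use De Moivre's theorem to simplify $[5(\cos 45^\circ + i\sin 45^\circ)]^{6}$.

By De Moivre: z^n = r^n(cos(nθ) + i sin(nθ))
= 5^6(cos(6*45°) + i sin(6*45°))
= 15625(cos 270° + i sin 270°)
= -15625i


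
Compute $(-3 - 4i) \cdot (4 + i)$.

(a1*a2 - b1*b2) + (a1*b2 + b1*a2)i
= (-12 - (-4)) + (-3 + (-16))i
= -8 - 19i


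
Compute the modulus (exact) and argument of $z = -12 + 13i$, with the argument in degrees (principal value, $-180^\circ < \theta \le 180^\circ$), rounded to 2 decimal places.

|z| = sqrt((-12)^2 + 13^2) = sqrt(313)
arg(z) = arctan(b/a) = arctan(13/-12) (quadrant-adjusted) = 132.71°


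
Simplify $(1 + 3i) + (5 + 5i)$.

(1 + 5) + (3 + 5)i = 6 + 8i


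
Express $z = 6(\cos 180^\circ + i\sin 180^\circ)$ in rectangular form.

a = r cos θ = 6 * -1 = -6
b = r sin θ = 6 * 0 = 0
z = -6


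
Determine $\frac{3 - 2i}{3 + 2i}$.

Multiply numerator and denominator by conjugate (3 - 2i):
= (3 - 2i)(3 - 2i) / (3^2 + 2^2)
= (5 - 12i) / 13
= 5/13 - (12/13)i


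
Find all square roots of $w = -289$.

|w| = 289, arg(w) = 180°
Root modulus = 289^(1/2) = 17
Root arguments: θ_k = (180° + 360°k)/2 for k = 0, 1, ..., 1
Roots: 17i, -17i


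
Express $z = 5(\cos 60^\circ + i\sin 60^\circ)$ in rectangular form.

a = r cos θ = 5 * 1/2 = 5/2
b = r sin θ = 5 * sqrt(3)/2 = 5*sqrt(3)/2
z = 5/2 + (5*sqrt(3)/2)i


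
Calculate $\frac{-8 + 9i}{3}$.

Divisor is real, so divide each part by 3:
= -8/3 + 3i


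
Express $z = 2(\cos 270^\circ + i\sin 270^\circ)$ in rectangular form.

a = r cos θ = 2 * 0 = 0
b = r sin θ = 2 * -1 = -2
z = -2i


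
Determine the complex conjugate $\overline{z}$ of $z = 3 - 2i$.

If z = a + bi, then conjugate(z) = a - bi
conjugate(3 - 2i) = 3 + 2i


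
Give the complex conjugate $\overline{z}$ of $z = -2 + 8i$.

If z = a + bi, then conjugate(z) = a - bi
conjugate(-2 + 8i) = -2 - 8i


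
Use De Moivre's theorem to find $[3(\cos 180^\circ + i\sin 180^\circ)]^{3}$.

By De Moivre: z^n = r^n(cos(nθ) + i sin(nθ))
= 3^3(cos(3*180°) + i sin(3*180°))
= 27(cos 180° + i sin 180°)
= -27


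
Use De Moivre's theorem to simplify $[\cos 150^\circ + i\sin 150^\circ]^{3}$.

By De Moivre: z^n = r^n(cos(nθ) + i sin(nθ))
= 1^3(cos(3*150°) + i sin(3*150°))
= 1(cos 90° + i sin 90°)
= i


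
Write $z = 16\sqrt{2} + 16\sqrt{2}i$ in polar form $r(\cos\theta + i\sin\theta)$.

r = |z| = sqrt(a^2 + b^2) = sqrt((16*sqrt(2))^2 + (16*sqrt(2))^2) = sqrt(512 + 512) = sqrt(1024) = 32
θ = arctan(b/a) = arctan(22.6274/22.6274) (quadrant-adjusted) = 45°
z = 32(cos 45° + i sin 45°)


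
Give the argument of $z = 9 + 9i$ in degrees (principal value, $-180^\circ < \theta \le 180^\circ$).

θ = arctan(b/a) = arctan(9/9) (quadrant-adjusted) = 45°


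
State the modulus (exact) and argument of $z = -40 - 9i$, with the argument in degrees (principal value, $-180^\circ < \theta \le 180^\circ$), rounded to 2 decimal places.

|z| = sqrt((-40)^2 + (-9)^2) = 41
arg(z) = arctan(b/a) = arctan(-9/-40) (quadrant-adjusted) = -167.32°


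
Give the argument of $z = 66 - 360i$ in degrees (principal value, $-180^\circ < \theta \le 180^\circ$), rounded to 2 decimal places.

θ = arctan(b/a) = arctan(-360/66) (quadrant-adjusted) = -79.61°


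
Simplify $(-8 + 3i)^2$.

(a + bi)^2 = a^2 - b^2 + 2abi
= (-8)^2 - 3^2 + 2*(-8)*3i
= 55 - 48i


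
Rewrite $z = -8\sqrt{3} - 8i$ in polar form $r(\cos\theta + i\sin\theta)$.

r = |z| = sqrt(a^2 + b^2) = sqrt((-8*sqrt(3))^2 + (-8)^2) = sqrt(192 + 64) = sqrt(256) = 16
θ = arctan(b/a) = arctan(-8/-13.8564) (quadrant-adjusted) = 210°
z = 16(cos 210° + i sin 210°)


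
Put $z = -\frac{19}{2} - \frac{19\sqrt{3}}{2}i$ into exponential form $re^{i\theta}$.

r = |z| = sqrt((-19/2)^2 + (-19*sqrt(3)/2)^2) = sqrt(361/4 + 1083/4) = sqrt(361) = 19
θ = arctan(b/a) = arctan(-16.4545/-9.5) (quadrant-adjusted) = -120° = -2π/3
z = 19e^(-i*2π/3)


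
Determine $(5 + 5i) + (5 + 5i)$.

(5 + 5) + (5 + 5)i = 10 + 10i


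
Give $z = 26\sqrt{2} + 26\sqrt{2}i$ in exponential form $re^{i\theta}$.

r = |z| = sqrt((26*sqrt(2))^2 + (26*sqrt(2))^2) = sqrt(1352 + 1352) = sqrt(2704) = 52
θ = arctan(b/a) = arctan(36.7696/36.7696) (quadrant-adjusted) = 45° = π/4
z = 52e^(i*π/4)


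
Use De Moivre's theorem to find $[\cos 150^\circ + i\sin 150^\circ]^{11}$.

By De Moivre: z^n = r^n(cos(nθ) + i sin(nθ))
= 1^11(cos(11*150°) + i sin(11*150°))
= 1(cos 210° + i sin 210°)
= -sqrt(3)/2 - (1/2)i


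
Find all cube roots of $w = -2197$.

|w| = 2197, arg(w) = 180°
Root modulus = 2197^(1/3) = 13
Root arguments: θ_k = (180° + 360°k)/3 for k = 0, 1, ..., 2
Roots: 13/2 + (13*sqrt(3)/2)i, -13, 13/2 - (13*sqrt(3)/2)i


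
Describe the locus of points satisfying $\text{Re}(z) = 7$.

Re(z) = x where z = x + yi; the equation x = 7 is satisfied by all points with that x-coordinate
Locus: Vertical line x = 7


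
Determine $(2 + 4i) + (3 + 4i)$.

(2 + 3) + (4 + 4)i = 5 + 8i


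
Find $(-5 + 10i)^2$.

(a + bi)^2 = a^2 - b^2 + 2abi
= (-5)^2 - 10^2 + 2*(-5)*10i
= -75 - 100i


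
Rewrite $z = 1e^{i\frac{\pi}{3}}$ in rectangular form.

a = r cos θ = 1 * 1/2 = 1/2
b = r sin θ = 1 * sqrt(3)/2 = sqrt(3)/2
z = 1/2 + (sqrt(3)/2)i


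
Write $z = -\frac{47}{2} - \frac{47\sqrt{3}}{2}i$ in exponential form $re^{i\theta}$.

r = |z| = sqrt((-47/2)^2 + (-47*sqrt(3)/2)^2) = sqrt(2209/4 + 6627/4) = sqrt(2209) = 47
θ = arctan(b/a) = arctan(-40.7032/-23.5) (quadrant-adjusted) = 240° = 4π/3
z = 47e^(i*4π/3)


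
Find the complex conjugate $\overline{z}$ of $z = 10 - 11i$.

If z = a + bi, then conjugate(z) = a - bi
conjugate(10 - 11i) = 10 + 11i


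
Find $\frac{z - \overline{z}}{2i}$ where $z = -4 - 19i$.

z - conjugate(z) = 2bi
(z - conjugate(z))/(2i) = 2bi/(2i) = b = -19


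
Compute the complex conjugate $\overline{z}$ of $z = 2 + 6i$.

If z = a + bi, then conjugate(z) = a - bi
conjugate(2 + 6i) = 2 - 6i


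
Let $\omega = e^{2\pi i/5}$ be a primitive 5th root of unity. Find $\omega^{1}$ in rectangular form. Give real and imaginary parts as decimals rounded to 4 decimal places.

ω^1 = e^(2πi·1/5) = e^(i·2π/5)
= cos(2π/5) + i sin(2π/5)
= 0.3090 + 0.9511i


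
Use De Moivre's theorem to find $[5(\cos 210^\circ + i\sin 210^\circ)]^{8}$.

By De Moivre: z^n = r^n(cos(nθ) + i sin(nθ))
= 5^8(cos(8*210°) + i sin(8*210°))
= 390625(cos 240° + i sin 240°)
= -390625/2 - (390625*sqrt(3)/2)i


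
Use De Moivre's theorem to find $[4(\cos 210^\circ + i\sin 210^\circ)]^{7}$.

By De Moivre: z^n = r^n(cos(nθ) + i sin(nθ))
= 4^7(cos(7*210°) + i sin(7*210°))
= 16384(cos 30° + i sin 30°)
= 8192*sqrt(3) + 8192i


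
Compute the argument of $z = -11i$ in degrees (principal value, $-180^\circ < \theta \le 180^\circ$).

a = 0 and b < 0, so z lies on the negative imaginary axis: θ = -90°


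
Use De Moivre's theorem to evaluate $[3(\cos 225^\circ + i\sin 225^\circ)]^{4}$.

By De Moivre: z^n = r^n(cos(nθ) + i sin(nθ))
= 3^4(cos(4*225°) + i sin(4*225°))
= 81(cos 180° + i sin 180°)
= -81


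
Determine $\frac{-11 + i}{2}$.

Divisor is real, so divide each part by 2:
= -11/2 + (1/2)i


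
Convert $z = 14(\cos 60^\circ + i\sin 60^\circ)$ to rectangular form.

a = r cos θ = 14 * 1/2 = 7
b = r sin θ = 14 * sqrt(3)/2 = 7*sqrt(3)
z = 7 + 7*sqrt(3)i


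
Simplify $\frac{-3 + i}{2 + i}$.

Multiply numerator and denominator by conjugate (2 - i):
= (-3 + i)(2 - i) / (2^2 + 1^2)
= (-5 + 5i) / 5
= -1 + i


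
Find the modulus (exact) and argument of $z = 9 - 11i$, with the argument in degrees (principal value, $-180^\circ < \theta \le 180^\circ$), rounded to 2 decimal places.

|z| = sqrt(9^2 + (-11)^2) = sqrt(202)
arg(z) = arctan(b/a) = arctan(-11/9) (quadrant-adjusted) = -50.71°


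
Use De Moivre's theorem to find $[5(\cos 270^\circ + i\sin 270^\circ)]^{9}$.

By De Moivre: z^n = r^n(cos(nθ) + i sin(nθ))
= 5^9(cos(9*270°) + i sin(9*270°))
= 1953125(cos 270° + i sin 270°)
= -1953125i


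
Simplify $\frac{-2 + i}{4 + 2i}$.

Multiply numerator and denominator by conjugate (4 - 2i):
= (-2 + i)(4 - 2i) / (4^2 + 2^2)
= (-6 + 8i) / 20
Divide through by 2: (-3 + 4i) / 10
= -3/10 + (2/5)i


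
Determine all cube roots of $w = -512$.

|w| = 512, arg(w) = 180°
Root modulus = 512^(1/3) = 8
Root arguments: θ_k = (180° + 360°k)/3 for k = 0, 1, ..., 2
Roots: 4 + 4*sqrt(3)i, -8, 4 - 4*sqrt(3)i


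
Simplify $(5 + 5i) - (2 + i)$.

(5 - 2) + (5 - 1)i = 3 + 4i


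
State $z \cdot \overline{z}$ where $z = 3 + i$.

z * conjugate(z) = |z|^2 = a^2 + b^2
= 3^2 + 1^2 = 10


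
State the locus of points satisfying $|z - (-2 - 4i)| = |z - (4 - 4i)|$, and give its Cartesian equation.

|z - z1| = |z - z2| means z is equidistant from z1 and z2,
i.e. the perpendicular bisector of the segment from (-2, -4) to (4, -4) (midpoint (1, -4)).
With z = x + yi, square both sides:
(x - (-2))^2 + (y - (-4))^2 = (x - 4)^2 + (y - (-4))^2
The x^2 and y^2 terms cancel: 12x + 0y = 32 - 20 = 12
Simplify: x = 1
Locus: Perpendicular bisector of the segment from (-2, -4) to (4, -4): the line x = 1


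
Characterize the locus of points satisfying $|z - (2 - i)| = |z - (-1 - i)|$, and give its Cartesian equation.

|z - z1| = |z - z2| means z is equidistant from z1 and z2,
i.e. the perpendicular bisector of the segment from (2, -1) to (-1, -1) (midpoint (1/2, -1)).
With z = x + yi, square both sides:
(x - 2)^2 + (y - (-1))^2 = (x - (-1))^2 + (y - (-1))^2
The x^2 and y^2 terms cancel: -6x + 0y = 2 - 5 = -3
Simplify: x = 1/2
Locus: Perpendicular bisector of the segment from (2, -1) to (-1, -1): the line x = 1/2


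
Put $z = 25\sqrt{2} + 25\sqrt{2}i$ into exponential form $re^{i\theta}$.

r = |z| = sqrt((25*sqrt(2))^2 + (25*sqrt(2))^2) = sqrt(1250 + 1250) = sqrt(2500) = 50
θ = arctan(b/a) = arctan(35.3553/35.3553) (quadrant-adjusted) = 45° = π/4
z = 50e^(i*π/4)


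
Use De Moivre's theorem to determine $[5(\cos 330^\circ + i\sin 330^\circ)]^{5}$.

By De Moivre: z^n = r^n(cos(nθ) + i sin(nθ))
= 5^5(cos(5*330°) + i sin(5*330°))
= 3125(cos 210° + i sin 210°)
= -3125*sqrt(3)/2 - (3125/2)i


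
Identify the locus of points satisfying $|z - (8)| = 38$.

|z - z0| = r describes a circle centered at z0 with radius r
Here z0 = 8 and r = 38
Locus: Circle centered at (8, 0) with radius 38


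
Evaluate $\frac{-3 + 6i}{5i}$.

Multiply numerator and denominator by conjugate (-5i):
= (-3 + 6i)(-5i) / (0^2 + 5^2)
= (30 + 15i) / 25
Divide through by 5: (6 + 3i) / 5
= 6/5 + (3/5)i


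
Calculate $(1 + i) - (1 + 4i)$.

(1 - 1) + (1 - 4)i = -3i


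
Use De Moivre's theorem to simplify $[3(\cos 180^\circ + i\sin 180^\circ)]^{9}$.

By De Moivre: z^n = r^n(cos(nθ) + i sin(nθ))
= 3^9(cos(9*180°) + i sin(9*180°))
= 19683(cos 180° + i sin 180°)
= -19683


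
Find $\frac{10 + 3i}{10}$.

Divisor is real, so divide each part by 10:
= 1 + (3/10)i


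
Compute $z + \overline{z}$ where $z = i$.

z + conjugate(z) = (a + bi) + (a - bi) = 2a
= 2 * 0 = 0


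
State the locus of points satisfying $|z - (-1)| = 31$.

|z - z0| = r describes a circle centered at z0 with radius r
Here z0 = -1 and r = 31
Locus: Circle centered at (-1, 0) with radius 31


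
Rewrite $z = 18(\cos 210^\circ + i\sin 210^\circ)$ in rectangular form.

a = r cos θ = 18 * -sqrt(3)/2 = -9*sqrt(3)
b = r sin θ = 18 * -1/2 = -9
z = -9*sqrt(3) - 9i


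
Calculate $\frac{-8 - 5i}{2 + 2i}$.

Multiply numerator and denominator by conjugate (2 - 2i):
= (-8 - 5i)(2 - 2i) / (2^2 + 2^2)
= (-26 + 6i) / 8
Divide through by 2: (-13 + 3i) / 4
= -13/4 + (3/4)i


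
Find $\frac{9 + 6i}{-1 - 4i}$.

Multiply numerator and denominator by conjugate (-1 + 4i):
= (9 + 6i)(-1 + 4i) / ((-1)^2 + (-4)^2)
= (-33 + 30i) / 17
= -33/17 + (30/17)i


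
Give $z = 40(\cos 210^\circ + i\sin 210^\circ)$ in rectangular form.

a = r cos θ = 40 * -sqrt(3)/2 = -20*sqrt(3)
b = r sin θ = 40 * -1/2 = -20
z = -20*sqrt(3) - 20i


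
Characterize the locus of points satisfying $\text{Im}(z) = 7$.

Im(z) = y where z = x + yi; the equation y = 7 is satisfied by all points with that y-coordinate
Locus: Horizontal line y = 7


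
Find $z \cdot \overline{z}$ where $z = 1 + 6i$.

z * conjugate(z) = |z|^2 = a^2 + b^2
= 1^2 + 6^2 = 37


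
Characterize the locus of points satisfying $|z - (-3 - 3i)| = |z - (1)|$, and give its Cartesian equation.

|z - z1| = |z - z2| means z is equidistant from z1 and z2,
i.e. the perpendicular bisector of the segment from (-3, -3) to (1, 0) (midpoint (-1, -3/2)).
With z = x + yi, square both sides:
(x - (-3))^2 + (y - (-3))^2 = (x - 1)^2 + (y - 0)^2
The x^2 and y^2 terms cancel: 8x + 6y = 1 - 18 = -17
Simplify: 8x + 6y = -17
Locus: Perpendicular bisector of the segment from (-3, -3) to (1, 0): the line 8x + 6y = -17


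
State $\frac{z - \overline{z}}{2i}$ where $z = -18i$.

z - conjugate(z) = 2bi
(z - conjugate(z))/(2i) = 2bi/(2i) = b = -18


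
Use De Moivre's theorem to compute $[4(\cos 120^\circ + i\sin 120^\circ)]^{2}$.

By De Moivre: z^n = r^n(cos(nθ) + i sin(nθ))
= 4^2(cos(2*120°) + i sin(2*120°))
= 16(cos 240° + i sin 240°)
= -8 - 8*sqrt(3)i


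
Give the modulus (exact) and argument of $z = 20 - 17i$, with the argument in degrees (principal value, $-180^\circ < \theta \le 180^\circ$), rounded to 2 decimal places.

|z| = sqrt(20^2 + (-17)^2) = sqrt(689)
arg(z) = arctan(b/a) = arctan(-17/20) (quadrant-adjusted) = -40.36°


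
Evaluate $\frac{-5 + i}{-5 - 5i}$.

Multiply numerator and denominator by conjugate (-5 + 5i):
= (-5 + i)(-5 + 5i) / ((-5)^2 + (-5)^2)
= (20 - 30i) / 50
Divide through by 10: (2 - 3i) / 5
= 2/5 - (3/5)i


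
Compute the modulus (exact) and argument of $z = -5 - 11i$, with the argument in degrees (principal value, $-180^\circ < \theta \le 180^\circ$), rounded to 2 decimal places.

|z| = sqrt((-5)^2 + (-11)^2) = sqrt(146)
arg(z) = arctan(b/a) = arctan(-11/-5) (quadrant-adjusted) = -114.44°


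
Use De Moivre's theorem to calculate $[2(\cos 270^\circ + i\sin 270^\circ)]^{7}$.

By De Moivre: z^n = r^n(cos(nθ) + i sin(nθ))
= 2^7(cos(7*270°) + i sin(7*270°))
= 128(cos 90° + i sin 90°)
= 128i


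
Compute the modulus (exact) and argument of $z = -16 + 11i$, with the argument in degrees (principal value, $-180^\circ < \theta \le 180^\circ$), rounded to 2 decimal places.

|z| = sqrt((-16)^2 + 11^2) = sqrt(377)
arg(z) = arctan(b/a) = arctan(11/-16) (quadrant-adjusted) = 145.49°


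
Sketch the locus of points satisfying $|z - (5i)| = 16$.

|z - z0| = r describes a circle centered at z0 with radius r
Here z0 = 5i and r = 16
Locus: Circle centered at (0, 5) with radius 16


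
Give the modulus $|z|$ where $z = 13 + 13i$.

|z| = sqrt(a^2 + b^2) = sqrt(13^2 + 13^2) = sqrt(338) = sqrt(338)


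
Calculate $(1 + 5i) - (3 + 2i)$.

(1 - 3) + (5 - 2)i = -2 + 3i


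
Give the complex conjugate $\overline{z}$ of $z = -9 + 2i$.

If z = a + bi, then conjugate(z) = a - bi
conjugate(-9 + 2i) = -9 - 2i


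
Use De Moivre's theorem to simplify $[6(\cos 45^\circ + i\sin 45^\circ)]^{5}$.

By De Moivre: z^n = r^n(cos(nθ) + i sin(nθ))
= 6^5(cos(5*45°) + i sin(5*45°))
= 7776(cos 225° + i sin 225°)
= -3888*sqrt(2) - 3888*sqrt(2)i


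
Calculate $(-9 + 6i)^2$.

(a + bi)^2 = a^2 - b^2 + 2abi
= (-9)^2 - 6^2 + 2*(-9)*6i
= 45 - 108i


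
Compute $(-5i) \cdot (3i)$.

(a1*a2 - b1*b2) + (a1*b2 + b1*a2)i
= (0 - (-15)) + (0 + 0)i
= 15


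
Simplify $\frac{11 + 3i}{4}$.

Divisor is real, so divide each part by 4:
= 11/4 + (3/4)i


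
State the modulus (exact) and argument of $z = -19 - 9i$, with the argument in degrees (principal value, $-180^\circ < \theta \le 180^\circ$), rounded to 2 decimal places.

|z| = sqrt((-19)^2 + (-9)^2) = sqrt(442)
arg(z) = arctan(b/a) = arctan(-9/-19) (quadrant-adjusted) = -154.65°


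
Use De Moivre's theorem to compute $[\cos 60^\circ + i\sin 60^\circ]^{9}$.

By De Moivre: z^n = r^n(cos(nθ) + i sin(nθ))
= 1^9(cos(9*60°) + i sin(9*60°))
= 1(cos 180° + i sin 180°)
= -1


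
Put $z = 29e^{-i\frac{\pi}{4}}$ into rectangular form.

a = r cos θ = 29 * sqrt(2)/2 = 29*sqrt(2)/2
b = r sin θ = 29 * -sqrt(2)/2 = -29*sqrt(2)/2
z = 29*sqrt(2)/2 - (29*sqrt(2)/2)i


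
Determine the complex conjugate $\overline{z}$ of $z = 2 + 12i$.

If z = a + bi, then conjugate(z) = a - bi
conjugate(2 + 12i) = 2 - 12i


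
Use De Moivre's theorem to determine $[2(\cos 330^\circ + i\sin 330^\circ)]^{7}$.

By De Moivre: z^n = r^n(cos(nθ) + i sin(nθ))
= 2^7(cos(7*330°) + i sin(7*330°))
= 128(cos 150° + i sin 150°)
= -64*sqrt(3) + 64i


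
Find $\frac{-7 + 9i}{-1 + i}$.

Multiply numerator and denominator by conjugate (-1 - i):
= (-7 + 9i)(-1 - i) / ((-1)^2 + 1^2)
= (16 - 2i) / 2
= 8 - i


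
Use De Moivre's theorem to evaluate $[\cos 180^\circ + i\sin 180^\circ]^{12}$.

By De Moivre: z^n = r^n(cos(nθ) + i sin(nθ))
= 1^12(cos(12*180°) + i sin(12*180°))
= 1(cos 0° + i sin 0°)
= 1


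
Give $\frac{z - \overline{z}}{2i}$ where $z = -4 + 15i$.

z - conjugate(z) = 2bi
(z - conjugate(z))/(2i) = 2bi/(2i) = b = 15


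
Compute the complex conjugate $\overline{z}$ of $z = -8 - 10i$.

If z = a + bi, then conjugate(z) = a - bi
conjugate(-8 - 10i) = -8 + 10i


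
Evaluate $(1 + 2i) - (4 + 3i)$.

(1 - 4) + (2 - 3)i = -3 - i


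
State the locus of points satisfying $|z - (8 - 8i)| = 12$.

|z - z0| = r describes a circle centered at z0 with radius r
Here z0 = 8 - 8i and r = 12
Locus: Circle centered at (8, -8) with radius 12


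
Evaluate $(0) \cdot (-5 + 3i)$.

(a1*a2 - b1*b2) + (a1*b2 + b1*a2)i
= (0 - 0) + (0 + 0)i
= 0


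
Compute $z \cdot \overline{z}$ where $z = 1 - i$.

z * conjugate(z) = |z|^2 = a^2 + b^2
= 1^2 + (-1)^2 = 2


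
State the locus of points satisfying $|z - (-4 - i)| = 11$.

|z - z0| = r describes a circle centered at z0 with radius r
Here z0 = -4 - i and r = 11
Locus: Circle centered at (-4, -1) with radius 11


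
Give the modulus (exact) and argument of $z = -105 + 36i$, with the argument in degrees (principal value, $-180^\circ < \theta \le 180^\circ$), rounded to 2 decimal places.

|z| = sqrt((-105)^2 + 36^2) = 111
arg(z) = arctan(b/a) = arctan(36/-105) (quadrant-adjusted) = 161.08°


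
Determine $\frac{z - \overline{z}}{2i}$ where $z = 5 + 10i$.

z - conjugate(z) = 2bi
(z - conjugate(z))/(2i) = 2bi/(2i) = b = 10


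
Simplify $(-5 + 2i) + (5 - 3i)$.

(-5 + 5) + (2 + (-3))i = -i


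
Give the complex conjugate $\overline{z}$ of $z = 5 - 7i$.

If z = a + bi, then conjugate(z) = a - bi
conjugate(5 - 7i) = 5 + 7i


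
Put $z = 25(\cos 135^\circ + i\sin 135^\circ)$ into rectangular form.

a = r cos θ = 25 * -sqrt(2)/2 = -25*sqrt(2)/2
b = r sin θ = 25 * sqrt(2)/2 = 25*sqrt(2)/2
z = -25*sqrt(2)/2 + (25*sqrt(2)/2)i


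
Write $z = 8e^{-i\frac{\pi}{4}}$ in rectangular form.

a = r cos θ = 8 * sqrt(2)/2 = 4*sqrt(2)
b = r sin θ = 8 * -sqrt(2)/2 = -4*sqrt(2)
z = 4*sqrt(2) - 4*sqrt(2)i


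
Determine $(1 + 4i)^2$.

(a + bi)^2 = a^2 - b^2 + 2abi
= 1^2 - 4^2 + 2*1*4i
= -15 + 8i


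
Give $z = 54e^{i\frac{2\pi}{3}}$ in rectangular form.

a = r cos θ = 54 * -1/2 = -27
b = r sin θ = 54 * sqrt(3)/2 = 27*sqrt(3)
z = -27 + 27*sqrt(3)i


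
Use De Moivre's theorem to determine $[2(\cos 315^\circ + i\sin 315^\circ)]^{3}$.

By De Moivre: z^n = r^n(cos(nθ) + i sin(nθ))
= 2^3(cos(3*315°) + i sin(3*315°))
= 8(cos 225° + i sin 225°)
= -4*sqrt(2) - 4*sqrt(2)i


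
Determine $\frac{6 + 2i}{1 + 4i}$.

Multiply numerator and denominator by conjugate (1 - 4i):
= (6 + 2i)(1 - 4i) / (1^2 + 4^2)
= (14 - 22i) / 17
= 14/17 - (22/17)i


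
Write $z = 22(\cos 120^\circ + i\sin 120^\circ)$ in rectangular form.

a = r cos θ = 22 * -1/2 = -11
b = r sin θ = 22 * sqrt(3)/2 = 11*sqrt(3)
z = -11 + 11*sqrt(3)i


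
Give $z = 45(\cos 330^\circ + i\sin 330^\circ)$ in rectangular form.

a = r cos θ = 45 * sqrt(3)/2 = 45*sqrt(3)/2
b = r sin θ = 45 * -1/2 = -45/2
z = 45*sqrt(3)/2 - (45/2)i


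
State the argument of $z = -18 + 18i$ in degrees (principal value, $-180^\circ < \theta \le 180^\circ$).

θ = arctan(b/a) = arctan(18/-18) (quadrant-adjusted) = 135°


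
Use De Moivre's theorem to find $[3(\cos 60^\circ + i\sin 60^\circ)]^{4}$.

By De Moivre: z^n = r^n(cos(nθ) + i sin(nθ))
= 3^4(cos(4*60°) + i sin(4*60°))
= 81(cos 240° + i sin 240°)
= -81/2 - (81*sqrt(3)/2)i


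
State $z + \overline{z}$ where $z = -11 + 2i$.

z + conjugate(z) = (a + bi) + (a - bi) = 2a
= 2 * (-11) = -22


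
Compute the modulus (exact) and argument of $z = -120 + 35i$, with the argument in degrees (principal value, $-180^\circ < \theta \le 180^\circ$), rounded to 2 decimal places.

|z| = sqrt((-120)^2 + 35^2) = 125
arg(z) = arctan(b/a) = arctan(35/-120) (quadrant-adjusted) = 163.74°


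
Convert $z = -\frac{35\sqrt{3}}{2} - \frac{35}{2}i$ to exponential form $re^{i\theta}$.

r = |z| = sqrt((-35*sqrt(3)/2)^2 + (-35/2)^2) = sqrt(3675/4 + 1225/4) = sqrt(1225) = 35
θ = arctan(b/a) = arctan(-17.5/-30.3109) (quadrant-adjusted) = 210° = 7π/6
z = 35e^(i*7π/6)


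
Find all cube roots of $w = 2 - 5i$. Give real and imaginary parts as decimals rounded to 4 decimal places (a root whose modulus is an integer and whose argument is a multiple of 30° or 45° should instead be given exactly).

|w| = sqrt(29) ≈ 5.385165, arg(w) ≈ 291.801409°
Root modulus = sqrt(29)^(1/3) ≈ 1.752803
Root arguments: θ_k = (arg(w) + 360°k)/3 for k = 0, 1, ..., 2
Compute each root as (root modulus)(cos θ_k + i sin θ_k) using full-precision intermediates, then round to 4 decimal places.
Roots: -0.2217 + 1.7387i, -1.3949 - 1.0614i, 1.6166 - 0.6773i


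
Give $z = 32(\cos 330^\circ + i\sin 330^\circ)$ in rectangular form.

a = r cos θ = 32 * sqrt(3)/2 = 16*sqrt(3)
b = r sin θ = 32 * -1/2 = -16
z = 16*sqrt(3) - 16i


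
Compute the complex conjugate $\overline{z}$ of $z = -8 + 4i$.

If z = a + bi, then conjugate(z) = a - bi
conjugate(-8 + 4i) = -8 - 4i


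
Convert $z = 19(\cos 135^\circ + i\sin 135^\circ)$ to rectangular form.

a = r cos θ = 19 * -sqrt(2)/2 = -19*sqrt(2)/2
b = r sin θ = 19 * sqrt(2)/2 = 19*sqrt(2)/2
z = -19*sqrt(2)/2 + (19*sqrt(2)/2)i


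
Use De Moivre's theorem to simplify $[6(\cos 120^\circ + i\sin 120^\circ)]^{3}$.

By De Moivre: z^n = r^n(cos(nθ) + i sin(nθ))
= 6^3(cos(3*120°) + i sin(3*120°))
= 216(cos 0° + i sin 0°)
= 216


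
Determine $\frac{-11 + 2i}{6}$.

Divisor is real, so divide each part by 6:
= -11/6 + (1/3)i


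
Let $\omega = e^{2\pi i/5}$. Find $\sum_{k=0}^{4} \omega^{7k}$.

Let ζ = ω^7 = e^(2πi·7/5). Since 5 ∤ 7, ζ ≠ 1.
Sum = Σ_{k=0}^{4} ζ^k = (ζ^5 - 1)/(ζ - 1) = (ω^{7·5} - 1)/(ζ - 1) = (1 - 1)/(ζ - 1) = 0


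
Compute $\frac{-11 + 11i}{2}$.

Divisor is real, so divide each part by 2:
= -11/2 + (11/2)i


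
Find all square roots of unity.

ω_k = e^(2πik/2) = cos(2πk/2) + i sin(2πk/2) for k = 0, 1, ..., 1
Roots: 1, -1
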